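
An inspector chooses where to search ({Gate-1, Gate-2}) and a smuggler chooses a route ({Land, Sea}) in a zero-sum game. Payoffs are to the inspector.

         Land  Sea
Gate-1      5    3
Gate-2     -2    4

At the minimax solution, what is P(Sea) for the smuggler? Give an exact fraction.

Row minima: Gate-1 → 3, Gate-2 → -2; maximin = 3.
Column maxima: Land → 5, Sea → 4; minimax = 4.
3 ≠ 4, so there is no saddle point; optimal play is mixed.
Let the inspector play Gate-1 with probability p. Expected payoff against Land: 5p + (-2)(1−p) = 7p − 2; against Sea: 3p + 4(1−p) = −p + 4.
Setting these equal: 7p − 2 = −p + 4 ⇒ 8p = 6 ⇒ p = 3/4, and the value is (7)·(3/4) − 2 = 13/4.
For the smuggler: with q = P(Land), equating Gate-1's and Gate-2's payoffs gives 2q + 3 = −6q + 4 ⇒ q = 1/8.

7/8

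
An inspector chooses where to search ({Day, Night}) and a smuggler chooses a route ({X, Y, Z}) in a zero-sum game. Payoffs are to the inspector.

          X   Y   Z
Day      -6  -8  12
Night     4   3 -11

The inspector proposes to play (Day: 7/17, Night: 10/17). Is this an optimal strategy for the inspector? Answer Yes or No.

Against X this mix gives (7/17)·(-6) + (10/17)·4 = -2/17.
Against Y this mix gives (7/17)·(-8) + (10/17)·3 = -26/17.
Against Z this mix gives (7/17)·12 + (10/17)·(-11) = -26/17.
All of the smuggler's active replies (Y, Z) yield -26/17, and no column does worse for the inspector. The mix makes the smuggler indifferent and guarantees -26/17, so it is optimal.

Yes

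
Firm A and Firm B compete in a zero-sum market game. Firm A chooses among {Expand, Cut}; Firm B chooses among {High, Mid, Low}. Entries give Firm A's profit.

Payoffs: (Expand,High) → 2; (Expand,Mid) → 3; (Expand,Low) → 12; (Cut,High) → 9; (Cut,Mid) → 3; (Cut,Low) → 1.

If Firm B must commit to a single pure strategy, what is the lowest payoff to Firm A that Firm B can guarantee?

3

Column maxima: High → 9, Mid → 3, Low → 12.
The smallest of these is 3.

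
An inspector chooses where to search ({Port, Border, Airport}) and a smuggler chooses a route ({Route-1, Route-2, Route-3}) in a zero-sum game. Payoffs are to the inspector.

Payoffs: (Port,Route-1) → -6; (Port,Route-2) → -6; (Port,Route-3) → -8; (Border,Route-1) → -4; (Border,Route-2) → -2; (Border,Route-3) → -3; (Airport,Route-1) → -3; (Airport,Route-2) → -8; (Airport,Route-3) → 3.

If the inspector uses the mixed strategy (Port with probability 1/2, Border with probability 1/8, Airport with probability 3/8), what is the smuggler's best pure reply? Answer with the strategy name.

If the smuggler plays Route-1, the inspector's expected payoff is (1/2)·(-6) + (1/8)·(-4) + (3/8)·(-3) = -37/8.
If the smuggler plays Route-2, the inspector's expected payoff is (1/2)·(-6) + (1/8)·(-2) + (3/8)·(-8) = -25/4.
If the smuggler plays Route-3, the inspector's expected payoff is (1/2)·(-8) + (1/8)·(-3) + (3/8)·3 = -13/4.
The smuggler minimizes the inspector's payoff; the smallest is -25/4, so the best response is Route-2.

Route-2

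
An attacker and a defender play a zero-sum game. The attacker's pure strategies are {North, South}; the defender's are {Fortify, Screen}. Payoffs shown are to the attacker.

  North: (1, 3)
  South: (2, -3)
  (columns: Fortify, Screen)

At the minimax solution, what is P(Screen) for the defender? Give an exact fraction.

1/7

Row minima: North → 1, South → -3; maximin = 1.
Column maxima: Fortify → 2, Screen → 3; minimax = 2.
1 ≠ 2, so there is no saddle point; optimal play is mixed.
Let the attacker play North with probability p. Expected payoff against Fortify: 1p + 2(1−p) = −p + 2; against Screen: 3p + (-3)(1−p) = 6p − 3.
Setting these equal: −p + 2 = 6p − 3 ⇒ −7p = -5 ⇒ p = 5/7, and the value is (-1)·(5/7) + 2 = 9/7.
For the defender: with q = P(Fortify), equating North's and South's payoffs gives −2q + 3 = 5q − 3 ⇒ q = 6/7.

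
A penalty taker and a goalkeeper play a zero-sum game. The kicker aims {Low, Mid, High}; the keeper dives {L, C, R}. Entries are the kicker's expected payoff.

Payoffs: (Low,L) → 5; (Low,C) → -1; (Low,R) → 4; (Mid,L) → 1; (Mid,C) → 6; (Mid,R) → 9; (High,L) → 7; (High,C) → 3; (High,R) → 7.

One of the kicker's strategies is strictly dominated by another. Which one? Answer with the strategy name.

Low

High gives a strictly higher payoff than Low against every column: 7 > 5, 3 > -1, 7 > 4.
So Low is strictly dominated and the kicker never plays it.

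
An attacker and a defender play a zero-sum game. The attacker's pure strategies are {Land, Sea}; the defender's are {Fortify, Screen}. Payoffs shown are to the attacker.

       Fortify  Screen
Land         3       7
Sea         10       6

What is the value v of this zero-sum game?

13/2

Row minima: Land → 3, Sea → 6; maximin = 6.
Column maxima: Fortify → 10, Screen → 7; minimax = 7.
6 ≠ 7, so there is no saddle point; optimal play is mixed.
Let the attacker play Land with probability p. Expected payoff against Fortify: 3p + 10(1−p) = −7p + 10; against Screen: 7p + 6(1−p) = p + 6.
Setting these equal: −7p + 10 = p + 6 ⇒ −8p = -4 ⇒ p = 1/2, and the value is (-7)·(1/2) + 10 = 13/2.
For the defender: with q = P(Fortify), equating Land's and Sea's payoffs gives −4q + 7 = 4q + 6 ⇒ q = 1/8.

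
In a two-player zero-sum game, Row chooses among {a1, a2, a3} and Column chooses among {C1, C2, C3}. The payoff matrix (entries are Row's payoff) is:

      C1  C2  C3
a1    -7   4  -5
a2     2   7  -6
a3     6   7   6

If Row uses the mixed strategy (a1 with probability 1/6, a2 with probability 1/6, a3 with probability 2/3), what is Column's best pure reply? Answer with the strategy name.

C3

If Column plays C1, Row's expected payoff is (1/6)·(-7) + (1/6)·2 + (2/3)·6 = 19/6.
If Column plays C2, Row's expected payoff is (1/6)·4 + (1/6)·7 + (2/3)·7 = 13/2.
If Column plays C3, Row's expected payoff is (1/6)·(-5) + (1/6)·(-6) + (2/3)·6 = 13/6.
Column minimizes Row's payoff; the smallest is 13/6, so the best response is C3.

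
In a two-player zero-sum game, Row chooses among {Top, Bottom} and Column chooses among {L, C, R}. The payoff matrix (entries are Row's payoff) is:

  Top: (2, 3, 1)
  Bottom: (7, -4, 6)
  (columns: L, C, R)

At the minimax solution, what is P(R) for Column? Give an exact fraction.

7/12

Row minima: Top → 1, Bottom → -4; maximin = 1.
Column maxima: L → 7, C → 3, R → 6; minimax = 3.
1 ≠ 3, so there is no saddle point; optimal play is mixed.
L is strictly dominated by R (it gives Row strictly more in every row), so Column never plays it.
On the remaining 2×2 (Top, Bottom vs C, R):
Let Row play Top with probability p. Expected payoff against C: 3p + (-4)(1−p) = 7p − 4; against R: 1p + 6(1−p) = −5p + 6.
Setting these equal: 7p − 4 = −5p + 6 ⇒ 12p = 10 ⇒ p = 5/6, and the value is (7)·(5/6) − 4 = 11/6.
For Column: with q = P(C), equating Top's and Bottom's payoffs gives 2q + 1 = −10q + 6 ⇒ q = 5/12.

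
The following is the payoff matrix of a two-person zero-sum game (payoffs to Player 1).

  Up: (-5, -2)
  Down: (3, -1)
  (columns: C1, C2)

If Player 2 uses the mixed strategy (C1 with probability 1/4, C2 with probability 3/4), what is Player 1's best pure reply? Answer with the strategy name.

Down

Expected payoff of Up: (1/4)·(-5) + (3/4)·(-2) = -11/4.
Expected payoff of Down: (1/4)·3 + (3/4)·(-1) = 0.
The largest is 0, so Player 1's best response is Down.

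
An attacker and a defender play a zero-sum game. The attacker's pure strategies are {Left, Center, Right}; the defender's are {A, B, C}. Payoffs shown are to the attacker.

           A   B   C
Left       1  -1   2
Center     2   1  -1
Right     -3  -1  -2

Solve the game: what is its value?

1/5

Row minima: Left → -1, Center → -1, Right → -3; maximin = -1.
Column maxima: A → 2, B → 1, C → 2; minimax = 1.
-1 ≠ 1, so there is no saddle point; optimal play is mixed.
Right is strictly dominated by Center, so the attacker never plays it.
With Right eliminated, A is strictly dominated by B (it gives the attacker strictly more in every remaining row), so the defender never plays it.
On the remaining 2×2 (Left, Center vs B, C):
Let the attacker play Left with probability p. Expected payoff against B: (-1)p + 1(1−p) = −2p + 1; against C: 2p + (-1)(1−p) = 3p − 1.
Setting these equal: −2p + 1 = 3p − 1 ⇒ −5p = -2 ⇒ p = 2/5, and the value is (-2)·(2/5) + 1 = 1/5.
For the defender: with q = P(B), equating Left's and Center's payoffs gives −3q + 2 = 2q − 1 ⇒ q = 3/5.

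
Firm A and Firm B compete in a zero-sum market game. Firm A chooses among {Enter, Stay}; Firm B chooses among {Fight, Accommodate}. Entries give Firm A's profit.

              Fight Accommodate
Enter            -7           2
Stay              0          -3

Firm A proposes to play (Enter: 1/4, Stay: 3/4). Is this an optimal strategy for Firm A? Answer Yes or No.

Yes

Against Fight this mix gives (1/4)·(-7) + (3/4)·0 = -7/4.
Against Accommodate this mix gives (1/4)·2 + (3/4)·(-3) = -7/4.
All of Firm B's active replies (Fight, Accommodate) yield -7/4, and no column does worse for Firm A. The mix makes Firm B indifferent and guarantees -7/4, so it is optimal.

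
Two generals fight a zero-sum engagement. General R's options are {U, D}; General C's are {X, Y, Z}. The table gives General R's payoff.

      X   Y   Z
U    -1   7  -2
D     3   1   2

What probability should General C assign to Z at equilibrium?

3/5

Row minima: U → -2, D → 1; maximin = 1.
Column maxima: X → 3, Y → 7, Z → 2; minimax = 2.
1 ≠ 2, so there is no saddle point; optimal play is mixed.
X is strictly dominated by Z (it gives General R strictly more in every row), so General C never plays it.
On the remaining 2×2 (U, D vs Y, Z):
Let General R play U with probability p. Expected payoff against Y: 7p + 1(1−p) = 6p + 1; against Z: (-2)p + 2(1−p) = −4p + 2.
Setting these equal: 6p + 1 = −4p + 2 ⇒ 10p = 1 ⇒ p = 1/10, and the value is (6)·(1/10) + 1 = 8/5.
For General C: with q = P(Y), equating U's and D's payoffs gives 9q − 2 = −q + 2 ⇒ q = 2/5.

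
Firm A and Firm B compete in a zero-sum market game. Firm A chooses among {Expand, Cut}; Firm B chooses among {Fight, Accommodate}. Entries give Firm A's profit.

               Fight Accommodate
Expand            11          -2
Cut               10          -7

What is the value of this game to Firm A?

Row minima: Expand → -2, Cut → -7; maximin = -2.
Column maxima: Fight → 11, Accommodate → -2; minimax = -2.
Since maximin = minimax = -2, there is a saddle point and the value is -2.

-2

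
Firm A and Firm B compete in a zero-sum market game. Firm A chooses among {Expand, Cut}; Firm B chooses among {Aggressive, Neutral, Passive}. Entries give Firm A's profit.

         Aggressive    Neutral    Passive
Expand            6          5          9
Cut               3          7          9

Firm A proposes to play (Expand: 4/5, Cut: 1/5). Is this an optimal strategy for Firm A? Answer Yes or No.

Against Aggressive this mix gives (4/5)·6 + (1/5)·3 = 27/5.
Against Neutral this mix gives (4/5)·5 + (1/5)·7 = 27/5.
Against Passive this mix gives (4/5)·9 + (1/5)·9 = 9.
All of Firm B's active replies (Aggressive, Neutral) yield 27/5, and no column does worse for Firm A. The mix makes Firm B indifferent and guarantees 27/5, so it is optimal.

Yes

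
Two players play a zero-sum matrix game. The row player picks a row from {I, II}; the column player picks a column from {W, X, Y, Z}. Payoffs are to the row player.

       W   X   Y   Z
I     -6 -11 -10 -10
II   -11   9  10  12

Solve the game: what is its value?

Row minima: I → -11, II → -11; maximin = -11.
Column maxima: W → -6, X → 9, Y → 10, Z → 12; minimax = -6.
-11 ≠ -6, so there is no saddle point; optimal play is mixed.
Y is strictly dominated by X (it gives the row player strictly more in every row), so the column player never plays it.
Z is strictly dominated by X (it gives the row player strictly more in every row), so the column player never plays it.
On the remaining 2×2 (I, II vs W, X):
Let the row player play I with probability p. Expected payoff against W: (-6)p + (-11)(1−p) = 5p − 11; against X: (-11)p + 9(1−p) = −20p + 9.
Setting these equal: 5p − 11 = −20p + 9 ⇒ 25p = 20 ⇒ p = 4/5, and the value is (5)·(4/5) − 11 = -7.
For the column player: with q = P(W), equating I's and II's payoffs gives 5q − 11 = −20q + 9 ⇒ q = 4/5.

-7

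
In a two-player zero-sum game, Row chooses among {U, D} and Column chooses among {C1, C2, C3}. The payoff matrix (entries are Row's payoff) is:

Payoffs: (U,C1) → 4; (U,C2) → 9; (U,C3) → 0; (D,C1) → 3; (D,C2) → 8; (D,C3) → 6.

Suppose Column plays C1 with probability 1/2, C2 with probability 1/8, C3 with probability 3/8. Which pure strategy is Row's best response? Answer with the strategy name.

D

Expected payoff of U: (1/2)·4 + (1/8)·9 + (3/8)·0 = 25/8.
Expected payoff of D: (1/2)·3 + (1/8)·8 + (3/8)·6 = 19/4.
The largest is 19/4, so Row's best response is D.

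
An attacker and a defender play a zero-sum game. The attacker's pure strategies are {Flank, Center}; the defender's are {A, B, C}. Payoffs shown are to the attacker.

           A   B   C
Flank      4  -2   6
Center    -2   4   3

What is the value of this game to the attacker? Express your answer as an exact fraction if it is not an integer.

1

Row minima: Flank → -2, Center → -2; maximin = -2.
Column maxima: A → 4, B → 4, C → 6; minimax = 4.
-2 ≠ 4, so there is no saddle point; optimal play is mixed.
C is strictly dominated by A (it gives the attacker strictly more in every row), so the defender never plays it.
On the remaining 2×2 (Flank, Center vs A, B):
Let the attacker play Flank with probability p. Expected payoff against A: 4p + (-2)(1−p) = 6p − 2; against B: (-2)p + 4(1−p) = −6p + 4.
Setting these equal: 6p − 2 = −6p + 4 ⇒ 12p = 6 ⇒ p = 1/2, and the value is (6)·(1/2) − 2 = 1.
For the defender: with q = P(A), equating Flank's and Center's payoffs gives 6q − 2 = −6q + 4 ⇒ q = 1/2.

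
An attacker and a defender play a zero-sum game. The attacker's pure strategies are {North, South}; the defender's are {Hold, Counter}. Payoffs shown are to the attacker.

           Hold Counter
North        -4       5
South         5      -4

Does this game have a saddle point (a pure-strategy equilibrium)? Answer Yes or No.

Row minima: North → -4, South → -4; maximin = -4.
Column maxima: Hold → 5, Counter → 5; minimax = 5.
-4 ≠ 5, so no pure-strategy equilibrium exists.

No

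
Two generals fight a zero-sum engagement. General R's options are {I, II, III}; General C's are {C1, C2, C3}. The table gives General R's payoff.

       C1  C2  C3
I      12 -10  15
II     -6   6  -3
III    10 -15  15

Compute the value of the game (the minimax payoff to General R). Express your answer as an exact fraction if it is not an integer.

Row minima: I → -10, II → -6, III → -15; maximin = -6.
Column maxima: C1 → 12, C2 → 6, C3 → 15; minimax = 6.
-6 ≠ 6, so there is no saddle point; optimal play is mixed.
C3 is strictly dominated by C1 (it gives General R strictly more in every row), so General C never plays it.
With C3 eliminated, III is strictly dominated by I (I gives General R strictly more in every remaining column), so General R never plays it.
On the remaining 2×2 (I, II vs C1, C2):
Let General R play I with probability p. Expected payoff against C1: 12p + (-6)(1−p) = 18p − 6; against C2: (-10)p + 6(1−p) = −16p + 6.
Setting these equal: 18p − 6 = −16p + 6 ⇒ 34p = 12 ⇒ p = 6/17, and the value is (18)·(6/17) − 6 = 6/17.
For General C: with q = P(C1), equating I's and II's payoffs gives 22q − 10 = −12q + 6 ⇒ q = 8/17.

6/17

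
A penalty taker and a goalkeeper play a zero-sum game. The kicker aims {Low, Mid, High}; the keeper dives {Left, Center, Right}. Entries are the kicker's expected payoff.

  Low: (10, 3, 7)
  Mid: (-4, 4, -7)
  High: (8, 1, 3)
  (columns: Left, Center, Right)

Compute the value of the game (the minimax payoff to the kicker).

49/15

Row minima: Low → 3, Mid → -7, High → 1; maximin = 3.
Column maxima: Left → 10, Center → 4, Right → 7; minimax = 4.
3 ≠ 4, so there is no saddle point; optimal play is mixed.
High is strictly dominated by Low, so the kicker never plays it.
Left is strictly dominated by Right (it gives the kicker strictly more in every row), so the keeper never plays it.
On the remaining 2×2 (Low, Mid vs Center, Right):
Let the kicker play Low with probability p. Expected payoff against Center: 3p + 4(1−p) = −p + 4; against Right: 7p + (-7)(1−p) = 14p − 7.
Setting these equal: −p + 4 = 14p − 7 ⇒ −15p = -11 ⇒ p = 11/15, and the value is (-1)·(11/15) + 4 = 49/15.
For the keeper: with q = P(Center), equating Low's and Mid's payoffs gives −4q + 7 = 11q − 7 ⇒ q = 14/15.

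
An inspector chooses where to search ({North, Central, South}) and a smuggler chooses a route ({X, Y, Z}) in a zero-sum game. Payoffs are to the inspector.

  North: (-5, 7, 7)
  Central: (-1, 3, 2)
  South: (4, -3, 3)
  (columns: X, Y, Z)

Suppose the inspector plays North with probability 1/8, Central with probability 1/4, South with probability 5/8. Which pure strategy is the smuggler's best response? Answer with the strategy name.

Y

If the smuggler plays X, the inspector's expected payoff is (1/8)·(-5) + (1/4)·(-1) + (5/8)·4 = 13/8.
If the smuggler plays Y, the inspector's expected payoff is (1/8)·7 + (1/4)·3 + (5/8)·(-3) = -1/4.
If the smuggler plays Z, the inspector's expected payoff is (1/8)·7 + (1/4)·2 + (5/8)·3 = 13/4.
The smuggler minimizes the inspector's payoff; the smallest is -1/4, so the best response is Y.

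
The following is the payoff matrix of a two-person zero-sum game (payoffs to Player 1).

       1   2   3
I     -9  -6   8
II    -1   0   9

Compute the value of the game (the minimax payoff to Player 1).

Row minima: I → -9, II → -1; maximin = -1.
Column maxima: 1 → -1, 2 → 0, 3 → 9; minimax = -1.
Since maximin = minimax = -1, there is a saddle point and the value is -1.

-1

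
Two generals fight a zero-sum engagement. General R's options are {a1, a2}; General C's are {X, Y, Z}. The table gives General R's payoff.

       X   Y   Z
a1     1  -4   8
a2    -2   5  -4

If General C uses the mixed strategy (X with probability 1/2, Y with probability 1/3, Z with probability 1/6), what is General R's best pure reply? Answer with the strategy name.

a1

Expected payoff of a1: (1/2)·1 + (1/3)·(-4) + (1/6)·8 = 1/2.
Expected payoff of a2: (1/2)·(-2) + (1/3)·5 + (1/6)·(-4) = 0.
The largest is 1/2, so General R's best response is a1.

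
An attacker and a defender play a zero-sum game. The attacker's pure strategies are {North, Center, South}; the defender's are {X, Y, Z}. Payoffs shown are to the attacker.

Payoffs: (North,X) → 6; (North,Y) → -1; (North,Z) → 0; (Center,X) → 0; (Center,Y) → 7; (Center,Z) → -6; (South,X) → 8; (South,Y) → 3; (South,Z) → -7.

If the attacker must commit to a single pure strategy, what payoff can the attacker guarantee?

-1

Row minima: North → -1, Center → -6, South → -7.
The best of these is -1.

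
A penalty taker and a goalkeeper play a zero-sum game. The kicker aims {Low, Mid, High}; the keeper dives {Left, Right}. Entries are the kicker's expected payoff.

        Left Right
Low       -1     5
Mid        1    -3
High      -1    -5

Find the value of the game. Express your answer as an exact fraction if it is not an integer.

Row minima: Low → -1, Mid → -3, High → -5; maximin = -1.
Column maxima: Left → 1, Right → 5; minimax = 1.
-1 ≠ 1, so there is no saddle point; optimal play is mixed.
High is strictly dominated by Mid, so the kicker never plays it.
On the remaining 2×2 (Low, Mid vs Left, Right):
Let the kicker play Low with probability p. Expected payoff against Left: (-1)p + 1(1−p) = −2p + 1; against Right: 5p + (-3)(1−p) = 8p − 3.
Setting these equal: −2p + 1 = 8p − 3 ⇒ −10p = -4 ⇒ p = 2/5, and the value is (-2)·(2/5) + 1 = 1/5.
For the keeper: with q = P(Left), equating Low's and Mid's payoffs gives −6q + 5 = 4q − 3 ⇒ q = 4/5.

1/5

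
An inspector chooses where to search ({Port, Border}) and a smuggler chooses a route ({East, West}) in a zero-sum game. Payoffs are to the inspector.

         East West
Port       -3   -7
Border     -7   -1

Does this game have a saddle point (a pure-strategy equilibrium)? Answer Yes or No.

No

Row minima: Port → -7, Border → -7; maximin = -7.
Column maxima: East → -3, West → -1; minimax = -3.
-7 ≠ -3, so no pure-strategy equilibrium exists.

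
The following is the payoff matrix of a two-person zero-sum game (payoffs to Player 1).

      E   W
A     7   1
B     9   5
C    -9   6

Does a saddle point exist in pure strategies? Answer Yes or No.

No

Row minima: A → 1, B → 5, C → -9; maximin = 5.
Column maxima: E → 9, W → 6; minimax = 6.
5 ≠ 6, so no pure-strategy equilibrium exists.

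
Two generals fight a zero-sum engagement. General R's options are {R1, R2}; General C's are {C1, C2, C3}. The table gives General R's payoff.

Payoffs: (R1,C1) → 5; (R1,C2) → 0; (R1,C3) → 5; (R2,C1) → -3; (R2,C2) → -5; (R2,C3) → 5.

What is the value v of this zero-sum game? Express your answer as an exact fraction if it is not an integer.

Row minima: R1 → 0, R2 → -5; maximin = 0.
Column maxima: C1 → 5, C2 → 0, C3 → 5; minimax = 0.
Since maximin = minimax = 0, there is a saddle point and the value is 0.

0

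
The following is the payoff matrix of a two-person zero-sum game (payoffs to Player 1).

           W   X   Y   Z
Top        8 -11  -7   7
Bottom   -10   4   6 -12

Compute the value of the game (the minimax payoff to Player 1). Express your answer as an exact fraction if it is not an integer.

Row minima: Top → -11, Bottom → -12; maximin = -11.
Column maxima: W → 8, X → 4, Y → 6, Z → 7; minimax = 4.
-11 ≠ 4, so there is no saddle point; optimal play is mixed.
W is strictly dominated by Z (it gives Player 1 strictly more in every row), so Player 2 never plays it.
Y is strictly dominated by X (it gives Player 1 strictly more in every row), so Player 2 never plays it.
On the remaining 2×2 (Top, Bottom vs X, Z):
Let Player 1 play Top with probability p. Expected payoff against X: (-11)p + 4(1−p) = −15p + 4; against Z: 7p + (-12)(1−p) = 19p − 12.
Setting these equal: −15p + 4 = 19p − 12 ⇒ −34p = -16 ⇒ p = 8/17, and the value is (-15)·(8/17) + 4 = -52/17.
For Player 2: with q = P(X), equating Top's and Bottom's payoffs gives −18q + 7 = 16q − 12 ⇒ q = 19/34.

-52/17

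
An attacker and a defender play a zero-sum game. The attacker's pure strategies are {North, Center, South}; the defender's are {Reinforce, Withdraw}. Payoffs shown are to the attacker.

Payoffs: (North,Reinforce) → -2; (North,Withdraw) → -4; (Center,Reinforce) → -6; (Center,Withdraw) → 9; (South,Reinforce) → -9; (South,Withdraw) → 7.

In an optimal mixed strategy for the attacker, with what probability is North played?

15/17

Row minima: North → -4, Center → -6, South → -9; maximin = -4.
Column maxima: Reinforce → -2, Withdraw → 9; minimax = -2.
-4 ≠ -2, so there is no saddle point; optimal play is mixed.
South is strictly dominated by Center, so the attacker never plays it.
On the remaining 2×2 (North, Center vs Reinforce, Withdraw):
Let the attacker play North with probability p. Expected payoff against Reinforce: (-2)p + (-6)(1−p) = 4p − 6; against Withdraw: (-4)p + 9(1−p) = −13p + 9.
Setting these equal: 4p − 6 = −13p + 9 ⇒ 17p = 15 ⇒ p = 15/17, and the value is (4)·(15/17) − 6 = -42/17.
For the defender: with q = P(Reinforce), equating North's and Center's payoffs gives 2q − 4 = −15q + 9 ⇒ q = 13/17.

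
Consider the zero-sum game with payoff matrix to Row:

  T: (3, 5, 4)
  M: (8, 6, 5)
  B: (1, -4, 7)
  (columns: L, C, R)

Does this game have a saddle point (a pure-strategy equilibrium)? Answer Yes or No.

No

Row minima: T → 3, M → 5, B → -4; maximin = 5.
Column maxima: L → 8, C → 6, R → 7; minimax = 6.
5 ≠ 6, so no pure-strategy equilibrium exists.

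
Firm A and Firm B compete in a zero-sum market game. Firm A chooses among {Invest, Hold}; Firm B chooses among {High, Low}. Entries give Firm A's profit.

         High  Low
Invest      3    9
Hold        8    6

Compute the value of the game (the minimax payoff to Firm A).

27/4

Row minima: Invest → 3, Hold → 6; maximin = 6.
Column maxima: High → 8, Low → 9; minimax = 8.
6 ≠ 8, so there is no saddle point; optimal play is mixed.
Let Firm A play Invest with probability p. Expected payoff against High: 3p + 8(1−p) = −5p + 8; against Low: 9p + 6(1−p) = 3p + 6.
Setting these equal: −5p + 8 = 3p + 6 ⇒ −8p = -2 ⇒ p = 1/4, and the value is (-5)·(1/4) + 8 = 27/4.
For Firm B: with q = P(High), equating Invest's and Hold's payoffs gives −6q + 9 = 2q + 6 ⇒ q = 3/8.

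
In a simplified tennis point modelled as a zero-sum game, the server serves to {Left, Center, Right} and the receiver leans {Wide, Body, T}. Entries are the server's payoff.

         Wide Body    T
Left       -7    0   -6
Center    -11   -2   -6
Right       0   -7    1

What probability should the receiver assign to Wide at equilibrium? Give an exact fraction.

1/2

Row minima: Left → -7, Center → -11, Right → -7; maximin = -7.
Column maxima: Wide → 0, Body → 0, T → 1; minimax = 0.
-7 ≠ 0, so there is no saddle point; optimal play is mixed.
T is strictly dominated by Wide (it gives the server strictly more in every row), so the receiver never plays it.
With T eliminated, Center is strictly dominated by Left (Left gives the server strictly more in every remaining column), so the server never plays it.
On the remaining 2×2 (Left, Right vs Wide, Body):
Let the server play Left with probability p. Expected payoff against Wide: (-7)p + 0(1−p) = −7p; against Body: 0p + (-7)(1−p) = 7p − 7.
Setting these equal: −7p = 7p − 7 ⇒ −14p = -7 ⇒ p = 1/2, and the value is (-7)·(1/2) = -7/2.
For the receiver: with q = P(Wide), equating Left's and Right's payoffs gives −7q = 7q − 7 ⇒ q = 1/2.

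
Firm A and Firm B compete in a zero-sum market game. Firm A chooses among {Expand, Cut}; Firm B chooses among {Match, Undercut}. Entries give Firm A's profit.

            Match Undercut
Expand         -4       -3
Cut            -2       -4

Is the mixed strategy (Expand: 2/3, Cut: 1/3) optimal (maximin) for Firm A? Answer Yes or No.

Yes

Against Match this mix gives (2/3)·(-4) + (1/3)·(-2) = -10/3.
Against Undercut this mix gives (2/3)·(-3) + (1/3)·(-4) = -10/3.
All of Firm B's active replies (Match, Undercut) yield -10/3, and no column does worse for Firm A. The mix makes Firm B indifferent and guarantees -10/3, so it is optimal.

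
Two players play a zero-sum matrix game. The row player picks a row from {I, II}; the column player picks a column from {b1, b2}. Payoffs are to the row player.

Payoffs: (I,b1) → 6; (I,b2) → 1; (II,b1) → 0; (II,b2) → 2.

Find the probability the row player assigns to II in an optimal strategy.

Row minima: I → 1, II → 0; maximin = 1.
Column maxima: b1 → 6, b2 → 2; minimax = 2.
1 ≠ 2, so there is no saddle point; optimal play is mixed.
Let the row player play I with probability p. Expected payoff against b1: 6p + 0(1−p) = 6p; against b2: 1p + 2(1−p) = −p + 2.
Setting these equal: 6p = −p + 2 ⇒ 7p = 2 ⇒ p = 2/7, and the value is (6)·(2/7) = 12/7.
For the column player: with q = P(b1), equating I's and II's payoffs gives 5q + 1 = −2q + 2 ⇒ q = 1/7.

5/7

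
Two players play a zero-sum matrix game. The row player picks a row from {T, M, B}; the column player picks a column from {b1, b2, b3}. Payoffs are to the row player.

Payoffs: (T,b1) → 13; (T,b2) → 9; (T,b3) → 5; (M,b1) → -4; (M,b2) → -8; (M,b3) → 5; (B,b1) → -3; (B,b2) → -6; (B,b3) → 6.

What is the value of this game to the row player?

Row minima: T → 5, M → -8, B → -6; maximin = 5.
Column maxima: b1 → 13, b2 → 9, b3 → 6; minimax = 6.
5 ≠ 6, so there is no saddle point; optimal play is mixed.
M is strictly dominated by B, so the row player never plays it.
b1 is strictly dominated by b2 (it gives the row player strictly more in every row), so the column player never plays it.
On the remaining 2×2 (T, B vs b2, b3):
Let the row player play T with probability p. Expected payoff against b2: 9p + (-6)(1−p) = 15p − 6; against b3: 5p + 6(1−p) = −p + 6.
Setting these equal: 15p − 6 = −p + 6 ⇒ 16p = 12 ⇒ p = 3/4, and the value is (15)·(3/4) − 6 = 21/4.
For the column player: with q = P(b2), equating T's and B's payoffs gives 4q + 5 = −12q + 6 ⇒ q = 1/16.

21/4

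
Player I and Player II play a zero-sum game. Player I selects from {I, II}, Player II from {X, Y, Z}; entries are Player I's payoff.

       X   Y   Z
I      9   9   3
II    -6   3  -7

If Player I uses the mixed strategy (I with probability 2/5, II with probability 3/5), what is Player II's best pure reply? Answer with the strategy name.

Z

If Player II plays X, Player I's expected payoff is (2/5)·9 + (3/5)·(-6) = 0.
If Player II plays Y, Player I's expected payoff is (2/5)·9 + (3/5)·3 = 27/5.
If Player II plays Z, Player I's expected payoff is (2/5)·3 + (3/5)·(-7) = -3.
Player II minimizes Player I's payoff; the smallest is -3, so the best response is Z.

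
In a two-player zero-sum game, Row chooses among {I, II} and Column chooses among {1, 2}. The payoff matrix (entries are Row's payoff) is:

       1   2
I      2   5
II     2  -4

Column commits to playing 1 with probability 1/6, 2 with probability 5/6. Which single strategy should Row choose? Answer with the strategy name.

Expected payoff of I: (1/6)·2 + (5/6)·5 = 9/2.
Expected payoff of II: (1/6)·2 + (5/6)·(-4) = -3.
The largest is 9/2, so Row's best response is I.

I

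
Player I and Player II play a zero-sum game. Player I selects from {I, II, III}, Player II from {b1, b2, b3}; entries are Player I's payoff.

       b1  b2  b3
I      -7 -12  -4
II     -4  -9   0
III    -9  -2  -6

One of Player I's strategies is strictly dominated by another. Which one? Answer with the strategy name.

II gives a strictly higher payoff than I against every column: -4 > -7, -9 > -12, 0 > -4.
So I is strictly dominated and Player I never plays it.

I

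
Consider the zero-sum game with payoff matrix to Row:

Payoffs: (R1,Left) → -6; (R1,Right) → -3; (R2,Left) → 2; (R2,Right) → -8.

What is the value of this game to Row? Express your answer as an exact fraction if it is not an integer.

Row minima: R1 → -6, R2 → -8; maximin = -6.
Column maxima: Left → 2, Right → -3; minimax = -3.
-6 ≠ -3, so there is no saddle point; optimal play is mixed.
Let Row play R1 with probability p. Expected payoff against Left: (-6)p + 2(1−p) = −8p + 2; against Right: (-3)p + (-8)(1−p) = 5p − 8.
Setting these equal: −8p + 2 = 5p − 8 ⇒ −13p = -10 ⇒ p = 10/13, and the value is (-8)·(10/13) + 2 = -54/13.
For Column: with q = P(Left), equating R1's and R2's payoffs gives −3q − 3 = 10q − 8 ⇒ q = 5/13.

-54/13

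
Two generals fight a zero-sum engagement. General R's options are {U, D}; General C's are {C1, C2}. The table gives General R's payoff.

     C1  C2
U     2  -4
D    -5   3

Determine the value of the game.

Row minima: U → -4, D → -5; maximin = -4.
Column maxima: C1 → 2, C2 → 3; minimax = 2.
-4 ≠ 2, so there is no saddle point; optimal play is mixed.
Let General R play U with probability p. Expected payoff against C1: 2p + (-5)(1−p) = 7p − 5; against C2: (-4)p + 3(1−p) = −7p + 3.
Setting these equal: 7p − 5 = −7p + 3 ⇒ 14p = 8 ⇒ p = 4/7, and the value is (7)·(4/7) − 5 = -1.
For General C: with q = P(C1), equating U's and D's payoffs gives 6q − 4 = −8q + 3 ⇒ q = 1/2.

-1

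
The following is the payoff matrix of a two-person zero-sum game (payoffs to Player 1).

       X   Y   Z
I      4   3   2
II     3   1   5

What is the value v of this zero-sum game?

13/5

Row minima: I → 2, II → 1; maximin = 2.
Column maxima: X → 4, Y → 3, Z → 5; minimax = 3.
2 ≠ 3, so there is no saddle point; optimal play is mixed.
X is strictly dominated by Y (it gives Player 1 strictly more in every row), so Player 2 never plays it.
On the remaining 2×2 (I, II vs Y, Z):
Let Player 1 play I with probability p. Expected payoff against Y: 3p + 1(1−p) = 2p + 1; against Z: 2p + 5(1−p) = −3p + 5.
Setting these equal: 2p + 1 = −3p + 5 ⇒ 5p = 4 ⇒ p = 4/5, and the value is (2)·(4/5) + 1 = 13/5.
For Player 2: with q = P(Y), equating I's and II's payoffs gives q + 2 = −4q + 5 ⇒ q = 3/5.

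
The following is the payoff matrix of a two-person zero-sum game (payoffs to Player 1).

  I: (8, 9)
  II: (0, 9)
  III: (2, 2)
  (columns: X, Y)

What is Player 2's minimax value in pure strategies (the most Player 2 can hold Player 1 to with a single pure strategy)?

Column maxima: X → 8, Y → 9.
The smallest of these is 8.

8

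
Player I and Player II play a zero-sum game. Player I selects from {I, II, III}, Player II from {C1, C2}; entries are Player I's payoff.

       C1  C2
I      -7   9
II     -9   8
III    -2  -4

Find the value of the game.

-23/9

Row minima: I → -7, II → -9, III → -4; maximin = -4.
Column maxima: C1 → -2, C2 → 9; minimax = -2.
-4 ≠ -2, so there is no saddle point; optimal play is mixed.
II is strictly dominated by I, so Player I never plays it.
On the remaining 2×2 (I, III vs C1, C2):
Let Player I play I with probability p. Expected payoff against C1: (-7)p + (-2)(1−p) = −5p − 2; against C2: 9p + (-4)(1−p) = 13p − 4.
Setting these equal: −5p − 2 = 13p − 4 ⇒ −18p = -2 ⇒ p = 1/9, and the value is (-5)·(1/9) − 2 = -23/9.
For Player II: with q = P(C1), equating I's and III's payoffs gives −16q + 9 = 2q − 4 ⇒ q = 13/18.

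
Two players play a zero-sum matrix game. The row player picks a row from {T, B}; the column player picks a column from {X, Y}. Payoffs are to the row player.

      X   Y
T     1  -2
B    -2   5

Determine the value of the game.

Row minima: T → -2, B → -2; maximin = -2.
Column maxima: X → 1, Y → 5; minimax = 1.
-2 ≠ 1, so there is no saddle point; optimal play is mixed.
Let the row player play T with probability p. Expected payoff against X: 1p + (-2)(1−p) = 3p − 2; against Y: (-2)p + 5(1−p) = −7p + 5.
Setting these equal: 3p − 2 = −7p + 5 ⇒ 10p = 7 ⇒ p = 7/10, and the value is (3)·(7/10) − 2 = 1/10.
For the column player: with q = P(X), equating T's and B's payoffs gives 3q − 2 = −7q + 5 ⇒ q = 7/10.

1/10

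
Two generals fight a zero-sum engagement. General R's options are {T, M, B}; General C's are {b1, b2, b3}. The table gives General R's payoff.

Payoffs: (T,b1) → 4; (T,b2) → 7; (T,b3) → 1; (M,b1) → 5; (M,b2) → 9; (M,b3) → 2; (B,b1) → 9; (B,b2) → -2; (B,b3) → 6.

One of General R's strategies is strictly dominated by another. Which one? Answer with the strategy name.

M gives a strictly higher payoff than T against every column: 5 > 4, 9 > 7, 2 > 1.
So T is strictly dominated and General R never plays it.

T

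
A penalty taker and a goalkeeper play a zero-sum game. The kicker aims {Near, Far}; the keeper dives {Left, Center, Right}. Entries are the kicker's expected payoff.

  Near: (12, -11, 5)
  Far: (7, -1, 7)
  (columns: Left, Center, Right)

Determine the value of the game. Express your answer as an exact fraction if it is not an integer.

-1

Row minima: Near → -11, Far → -1; maximin = -1.
Column maxima: Left → 12, Center → -1, Right → 7; minimax = -1.
Since maximin = minimax = -1, there is a saddle point and the value is -1.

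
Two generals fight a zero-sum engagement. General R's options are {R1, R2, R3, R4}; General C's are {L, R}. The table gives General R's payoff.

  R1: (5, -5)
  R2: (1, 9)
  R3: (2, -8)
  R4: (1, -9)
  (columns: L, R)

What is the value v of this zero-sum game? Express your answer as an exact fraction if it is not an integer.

25/9

Row minima: R1 → -5, R2 → 1, R3 → -8, R4 → -9; maximin = 1.
Column maxima: L → 5, R → 9; minimax = 5.
1 ≠ 5, so there is no saddle point; optimal play is mixed.
R3 is strictly dominated by R1, so General R never plays it.
R4 is strictly dominated by R1, so General R never plays it.
On the remaining 2×2 (R1, R2 vs L, R):
Let General R play R1 with probability p. Expected payoff against L: 5p + 1(1−p) = 4p + 1; against R: (-5)p + 9(1−p) = −14p + 9.
Setting these equal: 4p + 1 = −14p + 9 ⇒ 18p = 8 ⇒ p = 4/9, and the value is (4)·(4/9) + 1 = 25/9.
For General C: with q = P(L), equating R1's and R2's payoffs gives 10q − 5 = −8q + 9 ⇒ q = 7/9.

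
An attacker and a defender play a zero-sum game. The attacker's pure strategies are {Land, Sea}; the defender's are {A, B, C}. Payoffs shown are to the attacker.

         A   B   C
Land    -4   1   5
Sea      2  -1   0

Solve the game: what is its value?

Row minima: Land → -4, Sea → -1; maximin = -1.
Column maxima: A → 2, B → 1, C → 5; minimax = 1.
-1 ≠ 1, so there is no saddle point; optimal play is mixed.
C is strictly dominated by B (it gives the attacker strictly more in every row), so the defender never plays it.
On the remaining 2×2 (Land, Sea vs A, B):
Let the attacker play Land with probability p. Expected payoff against A: (-4)p + 2(1−p) = −6p + 2; against B: 1p + (-1)(1−p) = 2p − 1.
Setting these equal: −6p + 2 = 2p − 1 ⇒ −8p = -3 ⇒ p = 3/8, and the value is (-6)·(3/8) + 2 = -1/4.
For the defender: with q = P(A), equating Land's and Sea's payoffs gives −5q + 1 = 3q − 1 ⇒ q = 1/4.

-1/4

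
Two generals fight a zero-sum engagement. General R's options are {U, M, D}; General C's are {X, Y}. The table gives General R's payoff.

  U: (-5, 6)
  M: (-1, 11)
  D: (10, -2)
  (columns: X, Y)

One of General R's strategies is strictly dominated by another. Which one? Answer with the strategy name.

U

M gives a strictly higher payoff than U against every column: -1 > -5, 11 > 6.
So U is strictly dominated and General R never plays it.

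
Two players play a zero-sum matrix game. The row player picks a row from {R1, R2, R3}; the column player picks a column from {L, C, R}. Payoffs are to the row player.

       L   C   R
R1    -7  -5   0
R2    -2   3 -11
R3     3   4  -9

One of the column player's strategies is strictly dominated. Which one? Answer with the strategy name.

L holds the row player's payoff strictly below C in every row: -7 < -5, -2 < 3, 3 < 4.
So C is strictly dominated for the column player.

C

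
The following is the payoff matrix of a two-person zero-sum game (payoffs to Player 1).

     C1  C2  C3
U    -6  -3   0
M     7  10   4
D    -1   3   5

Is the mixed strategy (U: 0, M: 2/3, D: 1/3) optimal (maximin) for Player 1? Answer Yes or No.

Against C1 this mix gives (2/3)·7 + (1/3)·(-1) = 13/3.
Against C2 this mix gives (2/3)·10 + (1/3)·3 = 23/3.
Against C3 this mix gives (2/3)·4 + (1/3)·5 = 13/3.
All of Player 2's active replies (C1, C3) yield 13/3, and no column does worse for Player 1. The mix makes Player 2 indifferent and guarantees 13/3, so it is optimal.

Yes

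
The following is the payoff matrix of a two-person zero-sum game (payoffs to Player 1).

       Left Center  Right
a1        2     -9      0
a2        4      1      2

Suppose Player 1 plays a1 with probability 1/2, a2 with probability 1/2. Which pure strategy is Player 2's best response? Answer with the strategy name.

If Player 2 plays Left, Player 1's expected payoff is (1/2)·2 + (1/2)·4 = 3.
If Player 2 plays Center, Player 1's expected payoff is (1/2)·(-9) + (1/2)·1 = -4.
If Player 2 plays Right, Player 1's expected payoff is (1/2)·0 + (1/2)·2 = 1.
Player 2 minimizes Player 1's payoff; the smallest is -4, so the best response is Center.

Center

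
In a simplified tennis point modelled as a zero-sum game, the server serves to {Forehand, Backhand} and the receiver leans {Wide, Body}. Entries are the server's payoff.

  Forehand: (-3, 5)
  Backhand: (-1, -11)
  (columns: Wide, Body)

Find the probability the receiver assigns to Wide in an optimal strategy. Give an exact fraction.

8/9

Row minima: Forehand → -3, Backhand → -11; maximin = -3.
Column maxima: Wide → -1, Body → 5; minimax = -1.
-3 ≠ -1, so there is no saddle point; optimal play is mixed.
Let the server play Forehand with probability p. Expected payoff against Wide: (-3)p + (-1)(1−p) = −2p − 1; against Body: 5p + (-11)(1−p) = 16p − 11.
Setting these equal: −2p − 1 = 16p − 11 ⇒ −18p = -10 ⇒ p = 5/9, and the value is (-2)·(5/9) − 1 = -19/9.
For the receiver: with q = P(Wide), equating Forehand's and Backhand's payoffs gives −8q + 5 = 10q − 11 ⇒ q = 8/9.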